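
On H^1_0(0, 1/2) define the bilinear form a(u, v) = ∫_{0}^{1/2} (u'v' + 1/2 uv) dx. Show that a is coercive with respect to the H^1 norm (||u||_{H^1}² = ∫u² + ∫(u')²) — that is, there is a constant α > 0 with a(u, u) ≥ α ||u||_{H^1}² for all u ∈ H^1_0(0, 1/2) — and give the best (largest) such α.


α = (1 + 8*π^2)/(2*(1 + 4*π^2))

Coercivity of a(·,·) on H^1_0(0, 1/2) means a(u, u) ≥ α ||u||_{H^1}² for every u ∈ H^1_0.
The interval has length L = 1/2, and Poincaré/coercivity depend only on L. Here a(u, u) = ∫(u')² + (1/2)·∫u².
Here 0 < c = 1/2 < 1. The condition a(u,u) ≥ α||u||_{H^1}² reads (1−α)∫(u')² ≥ (α−c)∫u². Any admissible α is ≤ 1 (rapidly oscillating u have ∫u²/∫(u')² → 0), and α = 1 would force 0 ≥ (1−c)∫u², impossible since c < 1; so 1−α > 0. By the sharp Poincaré inequality on H^1_0 of an interval of length L, ∫(u')² ≥ (π/L)²∫u² with equality for the first sine mode sin(π(x−x₀)/L) (x₀ the left endpoint), so the inequality holds for all u iff (1−α)(π/L)² ≥ α − c, i.e. α ≤ ((π/L)² + c)/((π/L)² + 1) = (1 + c(L/π)²)/(1 + (L/π)²). With (π/L)² = 4*π^2 and c = 1/2, the largest admissible constant is α = ((π/L)² + c)/((π/L)² + 1).
Simplifying, α = (1 + 8*π^2)/(2*(1 + 4*π^2)).


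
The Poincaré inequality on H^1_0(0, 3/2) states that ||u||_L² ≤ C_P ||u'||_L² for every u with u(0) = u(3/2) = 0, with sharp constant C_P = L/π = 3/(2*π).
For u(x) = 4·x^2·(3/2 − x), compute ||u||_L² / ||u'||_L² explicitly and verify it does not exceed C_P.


||u||_L² / ||u'||_L² = 3*sqrt(14)/28 < C_P = 3/(2*π).

u(x) = 4·x^2·(3/2 − x), so u'(x) = 12*x*(1 - x).
u(x) = 4·x^2·(3/2 − x) vanishes at x = 0 and x = 3/2, so u ∈ H^1_0(0, 3/2). Differentiate via the product rule and integrate the resulting polynomials term by term.
  ∫_0^3/2 u² dx = ∫_0^3/2 (16*x^6 - 48*x^5 + 36*x^4) dx. Term by term:
    ∫_0^3/2 16*x^6 dx = 2187/56;  ∫_0^3/2 -48*x^5 dx = -729/8;  ∫_0^3/2 36*x^4 dx = 2187/40.
  Sum: 2187/56 − 729/8 + 2187/40 = 729/280.
  ∫_0^3/2 (u')² dx = ∫_0^3/2 (144*x^4 - 288*x^3 + 144*x^2) dx. Term by term:
    ∫_0^3/2 144*x^4 dx = 2187/10;  ∫_0^3/2 -288*x^3 dx = -729/2;  ∫_0^3/2 144*x^2 dx = 162.
  Sum: 2187/10 − 729/2 + 162 = 81/5.
∫_0^3/2 u² dx = 729/280, so ||u||_L² = 27*sqrt(70)/140.
∫_0^3/2 (u')² dx = 81/5, so ||u'||_L² = 9*sqrt(5)/5.
Ratio ||u||_L² / ||u'||_L² = 3*sqrt(14)/28.
Sharp Poincaré constant on H^1_0(0, 3/2) is C_P = L/π = 3/(2*π), achieved by sin(2*π/3·x).
A polynomial bump cannot attain the sharp Poincaré constant (only the first sine eigenfunction does), so the ratio is strictly less than C_P, consistent with ||u||_L² ≤ C_P ||u'||_L².


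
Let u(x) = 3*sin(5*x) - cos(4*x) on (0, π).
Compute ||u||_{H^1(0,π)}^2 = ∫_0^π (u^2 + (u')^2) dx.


||u||_{H^1(0,π)}^2 = -340/3 + 251*π/2

u'(x) = 4*sin(4*x) + 15*cos(5*x).
Expand u² and (u')² and integrate term by term on (0, π), using: for integers n ≥ 1, ∫_0^π sin²(nx) dx = ∫_0^π cos²(nx) dx = π/2; for n ≠ n', ∫_0^π sin(nx)sin(n'x) dx = ∫_0^π cos(nx)cos(n'x) dx = 0; and by product-to-sum, ∫_0^π sin(nx)cos(n'x) dx = ½∫_0^π [sin((n+n')x) + sin((n−n')x)] dx, which is 0 when n+n' is even and 2n/(n²−n'²) when n+n' is odd (it need not vanish on (0, π)).
  u² squared terms: (-1)²·∫cos(4x)² dx = 1·π/2 = π/2;  (3)²·∫sin(5x)² dx = 9·π/2 = 9*π/2.
  u² cross terms: 2·(-1)·(3)·∫cos(4x)·sin(5x) dx = -6·(10/9) = -20/3.
  So ∫_0^π u² dx = π/2 + 9*π/2 − 20/3 = -20/3 + 5*π.
  (u')² squared terms: (4)²·∫sin(4x)² dx = 16·π/2 = 8*π;  (15)²·∫cos(5x)² dx = 225·π/2 = 225*π/2.
  (u')² cross terms: 2·(4)·(15)·∫sin(4x)·cos(5x) dx = 120·(-8/9) = -320/3.
  So ∫_0^π (u')² dx = 8*π + 225*π/2 − 320/3 = -320/3 + 241*π/2.
||u||_{H^1}^2 = (-20/3 + 5*π) + (-320/3 + 241*π/2) = -340/3 + 251*π/2.


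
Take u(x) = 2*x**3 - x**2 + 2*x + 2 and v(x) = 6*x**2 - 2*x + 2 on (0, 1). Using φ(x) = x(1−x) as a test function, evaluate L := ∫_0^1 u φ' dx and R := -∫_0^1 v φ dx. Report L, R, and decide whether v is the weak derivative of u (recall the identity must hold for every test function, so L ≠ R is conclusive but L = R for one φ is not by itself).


LHS = -7/15, RHS = -7/15. Yes, v = u' weakly.

u(x) = 2*x**3 - x**2 + 2*x + 2, classical derivative u'(x) = 6*x**2 - 2*x + 2.
φ(x) = x(1−x), so φ'(x) = 1 - 2*x.
Note φ(0) = φ(1) = 0, so the boundary term u·φ vanishes.
LHS = ∫_0^1 u(x) φ'(x) dx = ∫_0^1 (-4*x^4 + 4*x^3 - 5*x^2 - 2*x + 2) dx. Term by term:
  ∫_0^1 -4*x^4 dx = -4/5;  ∫_0^1 4*x^3 dx = 1;  ∫_0^1 -5*x^2 dx = -5/3;
  ∫_0^1 -2*x dx = -1;  ∫_0^1 2 dx = 2.
Sum: -4/5 + 1 − 5/3 − 1 + 2 = -7/15.
So LHS = -7/15.
∫_0^1 v(x) φ(x) dx = ∫_0^1 (-6*x^4 + 8*x^3 - 4*x^2 + 2*x) dx. Term by term:
  ∫_0^1 -6*x^4 dx = -6/5;  ∫_0^1 8*x^3 dx = 2;  ∫_0^1 -4*x^2 dx = -4/3;
  ∫_0^1 2*x dx = 1.
Sum: -6/5 + 2 − 4/3 + 1 = 7/15.
So RHS = -∫_0^1 v(x) φ(x) dx = -7/15.
LHS = RHS, so the identity holds for this test φ.
Moreover u is smooth here and v(x) = u'(x) = 6*x**2 - 2*x + 2 pointwise, so the identity holds for every test function. Hence v is the weak derivative of u.


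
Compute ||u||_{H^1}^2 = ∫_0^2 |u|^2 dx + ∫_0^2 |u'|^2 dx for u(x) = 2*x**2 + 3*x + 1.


||u||_{H^1}^2 = 3464/15

The H^1 norm (squared) on an interval (0, L) is
  ||u||_{H^1}^2 = ∫_0^L u(x)^2 dx + ∫_0^L u'(x)^2 dx.
Compute u'(x) = 4*x + 3.
Then u(x)^2 = 4*x**4 + 12*x**3 + 13*x**2 + 6*x + 1 and u'(x)^2 = 16*x**2 + 24*x + 9.
Integrate each monomial from 0 to 2 using ∫_0^2 c·x^n dx = c·2^(n+1)/(n+1):
  ∫_0^2 u(x)^2 dx = ∫_0^2 (4*x^4 + 12*x^3 + 13*x^2 + 6*x + 1) dx. Term by term:
    ∫_0^2 4*x^4 dx = 128/5;  ∫_0^2 12*x^3 dx = 48;  ∫_0^2 13*x^2 dx = 104/3;
    ∫_0^2 6*x dx = 12;  ∫_0^2 1 dx = 2.
  Sum: 128/5 + 48 + 104/3 + 12 + 2 = 1834/15.
  ∫_0^2 u'(x)^2 dx = ∫_0^2 (16*x^2 + 24*x + 9) dx. Term by term:
    ∫_0^2 16*x^2 dx = 128/3;  ∫_0^2 24*x dx = 48;  ∫_0^2 9 dx = 18.
  Sum: 128/3 + 48 + 18 = 326/3.
Adding: ||u||_{H^1}^2 = 1834/15 + 326/3 = 3464/15.


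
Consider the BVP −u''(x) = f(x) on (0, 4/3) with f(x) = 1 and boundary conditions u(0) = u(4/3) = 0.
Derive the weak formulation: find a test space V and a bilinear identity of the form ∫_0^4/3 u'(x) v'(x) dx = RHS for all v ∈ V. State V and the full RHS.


V = H^1_0(0, 4/3) (so v(0) = v(4/3) = 0); weak form: ∫_0^4/3 u'v' dx = ∫_0^4/3 (1) v dx for all v ∈ V.

Multiply both sides by a test function v and integrate from 0 to 4/3:
  ∫_0^4/3 −u''(x) v(x) dx = ∫_0^4/3 f(x) v(x) dx.
Integrate the LHS by parts once:
  ∫_0^4/3 −u'' v dx = −[u'(x) v(x)]_0^4/3 + ∫_0^4/3 u'(x) v'(x) dx.
Thus ∫_0^4/3 u'(x) v'(x) dx = ∫_0^4/3 f(x) v(x) dx + [u'(x) v(x)]_0^4/3.
Choose V so that boundary terms are either known or forced to vanish.
u is Dirichlet: u(0) = u(4/3) = 0. Let V = H^1_0(0, 4/3); then v(0) = v(4/3) = 0, and [u' v]_0^4/3 = 0.
Weak formulation: find u (satisfying any essential BC) such that ∫_0^4/3 u'(x) v'(x) dx = ∫_0^4/3 f v dx for all v ∈ V.
Substituting f(x) = 1, the right-hand side is ∫_0^4/3 (1) v dx.


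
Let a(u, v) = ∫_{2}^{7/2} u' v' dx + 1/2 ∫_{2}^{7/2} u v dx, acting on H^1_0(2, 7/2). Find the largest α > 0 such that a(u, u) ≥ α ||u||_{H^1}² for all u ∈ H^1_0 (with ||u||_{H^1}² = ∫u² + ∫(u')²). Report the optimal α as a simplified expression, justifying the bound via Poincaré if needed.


α = (9 + 8*π^2)/(2*(9 + 4*π^2))

Coercivity of a(·,·) on H^1_0(2, 7/2) means a(u, u) ≥ α ||u||_{H^1}² for every u ∈ H^1_0.
The interval has length L = 3/2, and Poincaré/coercivity depend only on L. Here a(u, u) = ∫(u')² + (1/2)·∫u².
Here 0 < c = 1/2 < 1. The condition a(u,u) ≥ α||u||_{H^1}² reads (1−α)∫(u')² ≥ (α−c)∫u². Any admissible α is ≤ 1 (rapidly oscillating u have ∫u²/∫(u')² → 0), and α = 1 would force 0 ≥ (1−c)∫u², impossible since c < 1; so 1−α > 0. By the sharp Poincaré inequality on H^1_0 of an interval of length L, ∫(u')² ≥ (π/L)²∫u² with equality for the first sine mode sin(π(x−x₀)/L) (x₀ the left endpoint), so the inequality holds for all u iff (1−α)(π/L)² ≥ α − c, i.e. α ≤ ((π/L)² + c)/((π/L)² + 1) = (1 + c(L/π)²)/(1 + (L/π)²). With (π/L)² = 4*π^2/9 and c = 1/2, the largest admissible constant is α = ((π/L)² + c)/((π/L)² + 1).
Simplifying, α = (9 + 8*π^2)/(2*(9 + 4*π^2)).


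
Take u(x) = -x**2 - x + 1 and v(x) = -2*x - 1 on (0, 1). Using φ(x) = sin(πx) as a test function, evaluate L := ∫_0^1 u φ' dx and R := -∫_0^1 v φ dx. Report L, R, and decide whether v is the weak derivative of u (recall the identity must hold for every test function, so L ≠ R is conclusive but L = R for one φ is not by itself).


LHS = 4/π, RHS = 4/π. Yes, v = u' weakly.

u(x) = -x**2 - x + 1, classical derivative u'(x) = -2*x - 1.
φ(x) = sin(πx), so φ'(x) = π*cos(π*x).
Note φ(0) = φ(1) = 0, so the boundary term u·φ vanishes.
LHS = ∫_0^1 u(x) φ'(x) dx = ∫_0^1 (-π*x^2*cos(π*x) - π*x*cos(π*x) + π*cos(π*x)) dx. Term by term:
  ∫_0^1 π*cos(π*x) dx = 0;  ∫_0^1 -π*x*cos(π*x) dx = 2/π;  ∫_0^1 -π*x^2*cos(π*x) dx = 2/π.
Sum: 0 + 2/π + 2/π = 4/π.
So LHS = 4/π.
∫_0^1 v(x) φ(x) dx = ∫_0^1 (-2*x*sin(π*x) - sin(π*x)) dx. Term by term:
  ∫_0^1 -sin(π*x) dx = -2/π;  ∫_0^1 -2*x*sin(π*x) dx = -2/π.
Sum: -2/π − 2/π = -4/π.
So RHS = -∫_0^1 v(x) φ(x) dx = 4/π.
LHS = RHS, so the identity holds for this test φ.
Moreover u is smooth here and v(x) = u'(x) = -2*x - 1 pointwise, so the identity holds for every test function. Hence v is the weak derivative of u.


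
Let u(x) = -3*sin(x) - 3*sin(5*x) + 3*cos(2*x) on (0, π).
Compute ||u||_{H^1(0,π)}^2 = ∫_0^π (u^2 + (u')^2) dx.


||u||_{H^1(0,π)}^2 = 120/7 + 297*π/2

u'(x) = -6*sin(2*x) - 3*cos(x) - 15*cos(5*x).
Expand u² and (u')² and integrate term by term on (0, π), using: for integers n ≥ 1, ∫_0^π sin²(nx) dx = ∫_0^π cos²(nx) dx = π/2; for n ≠ n', ∫_0^π sin(nx)sin(n'x) dx = ∫_0^π cos(nx)cos(n'x) dx = 0; and by product-to-sum, ∫_0^π sin(nx)cos(n'x) dx = ½∫_0^π [sin((n+n')x) + sin((n−n')x)] dx, which is 0 when n+n' is even and 2n/(n²−n'²) when n+n' is odd (it need not vanish on (0, π)).
  u² squared terms: (-3)²·∫sin(x)² dx = 9·π/2 = 9*π/2;  (-3)²·∫sin(5x)² dx = 9·π/2 = 9*π/2;  (3)²·∫cos(2x)² dx = 9·π/2 = 9*π/2.
  u² cross terms: 2·(-3)·(-3)·∫sin(x)·sin(5x) dx = 18·(0) = 0;  2·(-3)·(3)·∫sin(x)·cos(2x) dx = -18·(-2/3) = 12;  2·(-3)·(3)·∫sin(5x)·cos(2x) dx = -18·(10/21) = -60/7.
  So ∫_0^π u² dx = 9*π/2 + 9*π/2 + 9*π/2 + 0 + 12 − 60/7 = 24/7 + 27*π/2.
  (u')² squared terms: (-15)²·∫cos(5x)² dx = 225·π/2 = 225*π/2;  (-6)²·∫sin(2x)² dx = 36·π/2 = 18*π;  (-3)²·∫cos(x)² dx = 9·π/2 = 9*π/2.
  (u')² cross terms: 2·(-15)·(-6)·∫cos(5x)·sin(2x) dx = 180·(-4/21) = -240/7;  2·(-15)·(-3)·∫cos(5x)·cos(x) dx = 90·(0) = 0;  2·(-6)·(-3)·∫sin(2x)·cos(x) dx = 36·(4/3) = 48.
  So ∫_0^π (u')² dx = 225*π/2 + 18*π + 9*π/2 − 240/7 + 0 + 48 = 96/7 + 135*π.
||u||_{H^1}^2 = (24/7 + 27*π/2) + (96/7 + 135*π) = 120/7 + 297*π/2.


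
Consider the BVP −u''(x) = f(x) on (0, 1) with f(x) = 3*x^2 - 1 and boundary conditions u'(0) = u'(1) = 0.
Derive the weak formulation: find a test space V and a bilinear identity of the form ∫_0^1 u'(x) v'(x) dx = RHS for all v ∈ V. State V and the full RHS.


V = H^1(0, 1) (no boundary constraint on v; u is determined up to an additive constant); weak form: ∫_0^1 u'v' dx = ∫_0^1 (3*x^2 - 1) v dx for all v ∈ V.

Multiply both sides by a test function v and integrate from 0 to 1:
  ∫_0^1 −u''(x) v(x) dx = ∫_0^1 f(x) v(x) dx.
Integrate the LHS by parts once:
  ∫_0^1 −u'' v dx = −[u'(x) v(x)]_0^1 + ∫_0^1 u'(x) v'(x) dx.
Thus ∫_0^1 u'(x) v'(x) dx = ∫_0^1 f(x) v(x) dx + [u'(x) v(x)]_0^1.
Choose V so that boundary terms are either known or forced to vanish.
u has homogeneous Neumann: u'(0) = u'(1) = 0. So [u' v]_0^1 = 0·v(1) − 0·v(0) = 0 for any v; take V = H^1(0, 1).
Weak formulation: find u (satisfying any essential BC) such that ∫_0^1 u'(x) v'(x) dx = ∫_0^1 f v dx for all v ∈ V (homogeneous Neumann, so boundary terms vanish).
Substituting f(x) = 3*x^2 - 1, the right-hand side is ∫_0^1 (3*x^2 - 1) v dx.
Compatibility check (pure Neumann): taking v ≡ 1 ∈ V gives 0 = ∫_0^1 f dx + (0) − (0), i.e. ∫_0^1 f dx must equal u'(0) − u'(1) = 0. Indeed ∫_0^1 (3*x^2 - 1) dx = 0, so the data are compatible. The solution is then unique only up to an additive constant (fix it e.g. by requiring ∫_0^1 u dx = 0).


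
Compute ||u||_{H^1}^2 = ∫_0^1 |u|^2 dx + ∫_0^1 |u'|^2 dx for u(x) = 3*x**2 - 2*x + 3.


||u||_{H^1}^2 = 197/15

The H^1 norm (squared) on an interval (0, L) is
  ||u||_{H^1}^2 = ∫_0^L u(x)^2 dx + ∫_0^L u'(x)^2 dx.
Compute u'(x) = 6*x - 2.
Then u(x)^2 = 9*x**4 - 12*x**3 + 22*x**2 - 12*x + 9 and u'(x)^2 = 36*x**2 - 24*x + 4.
Integrate each monomial from 0 to 1 using ∫_0^1 c·x^n dx = c·1^(n+1)/(n+1):
  ∫_0^1 u(x)^2 dx = ∫_0^1 (9*x^4 - 12*x^3 + 22*x^2 - 12*x + 9) dx. Term by term:
    ∫_0^1 9*x^4 dx = 9/5;  ∫_0^1 -12*x^3 dx = -3;  ∫_0^1 22*x^2 dx = 22/3;
    ∫_0^1 -12*x dx = -6;  ∫_0^1 9 dx = 9.
  Sum: 9/5 − 3 + 22/3 − 6 + 9 = 137/15.
  ∫_0^1 u'(x)^2 dx = ∫_0^1 (36*x^2 - 24*x + 4) dx. Term by term:
    ∫_0^1 36*x^2 dx = 12;  ∫_0^1 -24*x dx = -12;  ∫_0^1 4 dx = 4.
  Sum: 12 − 12 + 4 = 4.
Adding: ||u||_{H^1}^2 = 137/15 + 4 = 197/15.


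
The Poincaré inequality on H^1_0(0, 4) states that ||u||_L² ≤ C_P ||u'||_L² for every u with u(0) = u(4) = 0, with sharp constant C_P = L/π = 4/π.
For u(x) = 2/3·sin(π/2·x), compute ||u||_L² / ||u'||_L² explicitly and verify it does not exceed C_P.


||u||_L² / ||u'||_L² = 2/π < C_P = 4/π.

u(x) = 2/3·sin(π/2·x), so u'(x) = π*cos(π*x/2)/3.
Writing u(x) = A·sin(kπx/L) with A = 2/3 and k = 2, use ∫_0^L sin²(kπx/L) dx = L/2 and ∫_0^L cos²(kπx/L) dx = L/2.
u² = 4/9·sin²(π/2·x) and (u')² = π^2/9·cos²(π/2·x), and each of sin², cos² integrates to L/2 = 2 over (0, 4).
∫_0^4 u² dx = 8/9, so ||u||_L² = 2*sqrt(2)/3.
∫_0^4 (u')² dx = 2*π^2/9, so ||u'||_L² = sqrt(2)*π/3.
Ratio ||u||_L² / ||u'||_L² = 2/π.
Sharp Poincaré constant on H^1_0(0, 4) is C_P = L/π = 4/π, achieved by sin(π/4·x).
This is the k = 2 harmonic; the ratio L/(kπ) is strictly less than C_P = L/π, consistent with the sharp inequality ||u||_L² ≤ C_P ||u'||_L².


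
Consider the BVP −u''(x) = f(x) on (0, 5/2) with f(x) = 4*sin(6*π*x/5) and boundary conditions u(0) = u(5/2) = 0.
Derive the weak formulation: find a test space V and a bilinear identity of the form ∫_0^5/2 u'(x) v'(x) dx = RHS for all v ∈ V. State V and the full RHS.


V = H^1_0(0, 5/2) (so v(0) = v(5/2) = 0); weak form: ∫_0^5/2 u'v' dx = ∫_0^5/2 (4*sin(6*π*x/5)) v dx for all v ∈ V.

Multiply both sides by a test function v and integrate from 0 to 5/2:
  ∫_0^5/2 −u''(x) v(x) dx = ∫_0^5/2 f(x) v(x) dx.
Integrate the LHS by parts once:
  ∫_0^5/2 −u'' v dx = −[u'(x) v(x)]_0^5/2 + ∫_0^5/2 u'(x) v'(x) dx.
Thus ∫_0^5/2 u'(x) v'(x) dx = ∫_0^5/2 f(x) v(x) dx + [u'(x) v(x)]_0^5/2.
Choose V so that boundary terms are either known or forced to vanish.
u is Dirichlet: u(0) = u(5/2) = 0. Let V = H^1_0(0, 5/2); then v(0) = v(5/2) = 0, and [u' v]_0^5/2 = 0.
Weak formulation: find u (satisfying any essential BC) such that ∫_0^5/2 u'(x) v'(x) dx = ∫_0^5/2 f v dx for all v ∈ V.
Substituting f(x) = 4*sin(6*π*x/5), the right-hand side is ∫_0^5/2 (4*sin(6*π*x/5)) v dx.


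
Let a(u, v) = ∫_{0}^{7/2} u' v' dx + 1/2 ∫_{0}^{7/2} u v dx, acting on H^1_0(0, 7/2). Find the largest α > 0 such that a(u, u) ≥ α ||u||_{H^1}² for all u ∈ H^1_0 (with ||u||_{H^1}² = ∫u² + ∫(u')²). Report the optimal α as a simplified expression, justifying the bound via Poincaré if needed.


α = (49 + 8*π^2)/(2*(4*π^2 + 49))

Coercivity of a(·,·) on H^1_0(0, 7/2) means a(u, u) ≥ α ||u||_{H^1}² for every u ∈ H^1_0.
The interval has length L = 7/2, and Poincaré/coercivity depend only on L. Here a(u, u) = ∫(u')² + (1/2)·∫u².
Here 0 < c = 1/2 < 1. The condition a(u,u) ≥ α||u||_{H^1}² reads (1−α)∫(u')² ≥ (α−c)∫u². Any admissible α is ≤ 1 (rapidly oscillating u have ∫u²/∫(u')² → 0), and α = 1 would force 0 ≥ (1−c)∫u², impossible since c < 1; so 1−α > 0. By the sharp Poincaré inequality on H^1_0 of an interval of length L, ∫(u')² ≥ (π/L)²∫u² with equality for the first sine mode sin(π(x−x₀)/L) (x₀ the left endpoint), so the inequality holds for all u iff (1−α)(π/L)² ≥ α − c, i.e. α ≤ ((π/L)² + c)/((π/L)² + 1) = (1 + c(L/π)²)/(1 + (L/π)²). With (π/L)² = 4*π^2/49 and c = 1/2, the largest admissible constant is α = ((π/L)² + c)/((π/L)² + 1).
Simplifying, α = (49 + 8*π^2)/(2*(4*π^2 + 49)).


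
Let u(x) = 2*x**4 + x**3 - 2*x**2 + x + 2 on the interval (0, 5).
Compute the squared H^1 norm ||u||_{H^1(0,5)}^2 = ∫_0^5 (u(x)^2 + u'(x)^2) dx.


||u||_{H^1}^2 = 226579975/126

The H^1 norm (squared) on an interval (0, L) is
  ||u||_{H^1}^2 = ∫_0^L u(x)^2 dx + ∫_0^L u'(x)^2 dx.
Compute u'(x) = 8*x**3 + 3*x**2 - 4*x + 1.
Then u(x)^2 = 4*x**8 + 4*x**7 - 7*x**6 + 14*x**4 - 7*x**2 + 4*x + 4 and u'(x)^2 = 64*x**6 + 48*x**5 - 55*x**4 - 8*x**3 + 22*x**2 - 8*x + 1.
Integrate each monomial from 0 to 5 using ∫_0^5 c·x^n dx = c·5^(n+1)/(n+1):
  ∫_0^5 u(x)^2 dx = ∫_0^5 (4*x^8 + 4*x^7 - 7*x^6 + 14*x^4 - 7*x^2 + 4*x + 4) dx. Term by term:
    ∫_0^5 4*x^8 dx = 7812500/9;  ∫_0^5 4*x^7 dx = 390625/2;  ∫_0^5 -7*x^6 dx = -78125;
    ∫_0^5 14*x^4 dx = 8750;  ∫_0^5 -7*x^2 dx = -875/3;  ∫_0^5 4*x dx = 50;
    ∫_0^5 4 dx = 20.
  Sum: 7812500/9 + 390625/2 − 78125 + 8750 − 875/3 + 50 + 20 = 17887885/18.
  ∫_0^5 u'(x)^2 dx = ∫_0^5 (64*x^6 + 48*x^5 - 55*x^4 - 8*x^3 + 22*x^2 - 8*x + 1) dx. Term by term:
    ∫_0^5 64*x^6 dx = 5000000/7;  ∫_0^5 48*x^5 dx = 125000;  ∫_0^5 -55*x^4 dx = -34375;
    ∫_0^5 -8*x^3 dx = -1250;  ∫_0^5 22*x^2 dx = 2750/3;  ∫_0^5 -8*x dx = -100;
    ∫_0^5 1 dx = 5.
  Sum: 5000000/7 + 125000 − 34375 − 1250 + 2750/3 − 100 + 5 = 16894130/21.
Adding: ||u||_{H^1}^2 = 17887885/18 + 16894130/21 = 226579975/126.


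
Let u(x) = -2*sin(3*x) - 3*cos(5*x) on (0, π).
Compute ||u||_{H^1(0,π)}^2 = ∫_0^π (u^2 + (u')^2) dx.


||u||_{H^1(0,π)}^2 = 137*π

u'(x) = 15*sin(5*x) - 6*cos(3*x).
Expand u² and (u')² and integrate term by term on (0, π), using: for integers n ≥ 1, ∫_0^π sin²(nx) dx = ∫_0^π cos²(nx) dx = π/2; for n ≠ n', ∫_0^π sin(nx)sin(n'x) dx = ∫_0^π cos(nx)cos(n'x) dx = 0; and by product-to-sum, ∫_0^π sin(nx)cos(n'x) dx = ½∫_0^π [sin((n+n')x) + sin((n−n')x)] dx, which is 0 when n+n' is even and 2n/(n²−n'²) when n+n' is odd (it need not vanish on (0, π)).
  u² squared terms: (-3)²·∫cos(5x)² dx = 9·π/2 = 9*π/2;  (-2)²·∫sin(3x)² dx = 4·π/2 = 2*π.
  u² cross terms: 2·(-3)·(-2)·∫cos(5x)·sin(3x) dx = 12·(0) = 0.
  So ∫_0^π u² dx = 9*π/2 + 2*π + 0 = 13*π/2.
  (u')² squared terms: (-6)²·∫cos(3x)² dx = 36·π/2 = 18*π;  (15)²·∫sin(5x)² dx = 225·π/2 = 225*π/2.
  (u')² cross terms: 2·(-6)·(15)·∫cos(3x)·sin(5x) dx = -180·(0) = 0.
  So ∫_0^π (u')² dx = 18*π + 225*π/2 + 0 = 261*π/2.
||u||_{H^1}^2 = (13*π/2) + (261*π/2) = 137*π.


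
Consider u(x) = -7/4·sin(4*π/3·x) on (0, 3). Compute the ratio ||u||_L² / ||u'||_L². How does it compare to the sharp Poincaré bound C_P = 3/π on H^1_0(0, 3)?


||u||_L² / ||u'||_L² = 3/(4*π) < C_P = 3/π.

u(x) = -7/4·sin(4*π/3·x), so u'(x) = -7*π*cos(4*π*x/3)/3.
Writing u(x) = A·sin(kπx/L) with A = -7/4 and k = 4, use ∫_0^L sin²(kπx/L) dx = L/2 and ∫_0^L cos²(kπx/L) dx = L/2.
u² = 49/16·sin²(4*π/3·x) and (u')² = 49*π^2/9·cos²(4*π/3·x), and each of sin², cos² integrates to L/2 = 3/2 over (0, 3).
∫_0^3 u² dx = 147/32, so ||u||_L² = 7*sqrt(6)/8.
∫_0^3 (u')² dx = 49*π^2/6, so ||u'||_L² = 7*sqrt(6)*π/6.
Ratio ||u||_L² / ||u'||_L² = 3/(4*π).
Sharp Poincaré constant on H^1_0(0, 3) is C_P = L/π = 3/π, achieved by sin(π/3·x).
This is the k = 4 harmonic; the ratio L/(kπ) is strictly less than C_P = L/π, consistent with the sharp inequality ||u||_L² ≤ C_P ||u'||_L².


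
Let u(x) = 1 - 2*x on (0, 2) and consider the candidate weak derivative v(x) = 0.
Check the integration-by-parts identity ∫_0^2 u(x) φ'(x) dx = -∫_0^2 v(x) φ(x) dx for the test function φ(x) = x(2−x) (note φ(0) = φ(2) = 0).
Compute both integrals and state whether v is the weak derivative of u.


LHS = 8/3, RHS = 0. No, v is not the weak derivative of u.

u(x) = 1 - 2*x, classical derivative u'(x) = -2.
φ(x) = x(2−x), so φ'(x) = 2 - 2*x.
Note φ(0) = φ(2) = 0, so the boundary term u·φ vanishes.
LHS = ∫_0^2 u(x) φ'(x) dx = ∫_0^2 (4*x^2 - 6*x + 2) dx. Term by term:
  ∫_0^2 4*x^2 dx = 32/3;  ∫_0^2 -6*x dx = -12;  ∫_0^2 2 dx = 4.
Sum: 32/3 − 12 + 4 = 8/3.
So LHS = 8/3.
∫_0^2 v(x) φ(x) dx = ∫_0^2 (0) dx. Term by term:
  ∫_0^2 0 dx = 0.
So RHS = -∫_0^2 v(x) φ(x) dx = 0.
LHS − RHS = 8/3 ≠ 0, so the identity fails.
(For a valid weak derivative the identity must hold for EVERY test function, in particular this one. The failure shows v is NOT the weak derivative of u.)
Correct weak derivative would be u'(x) = -2.


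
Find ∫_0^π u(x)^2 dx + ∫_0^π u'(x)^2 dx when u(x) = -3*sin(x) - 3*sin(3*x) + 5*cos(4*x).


||u||_{H^1(0,π)}^2 = 3536/7 + 533*π/2

u'(x) = -20*sin(4*x) - 3*cos(x) - 9*cos(3*x).
Expand u² and (u')² and integrate term by term on (0, π), using: for integers n ≥ 1, ∫_0^π sin²(nx) dx = ∫_0^π cos²(nx) dx = π/2; for n ≠ n', ∫_0^π sin(nx)sin(n'x) dx = ∫_0^π cos(nx)cos(n'x) dx = 0; and by product-to-sum, ∫_0^π sin(nx)cos(n'x) dx = ½∫_0^π [sin((n+n')x) + sin((n−n')x)] dx, which is 0 when n+n' is even and 2n/(n²−n'²) when n+n' is odd (it need not vanish on (0, π)).
  u² squared terms: (-3)²·∫sin(x)² dx = 9·π/2 = 9*π/2;  (-3)²·∫sin(3x)² dx = 9·π/2 = 9*π/2;  (5)²·∫cos(4x)² dx = 25·π/2 = 25*π/2.
  u² cross terms: 2·(-3)·(-3)·∫sin(x)·sin(3x) dx = 18·(0) = 0;  2·(-3)·(5)·∫sin(x)·cos(4x) dx = -30·(-2/15) = 4;  2·(-3)·(5)·∫sin(3x)·cos(4x) dx = -30·(-6/7) = 180/7.
  So ∫_0^π u² dx = 9*π/2 + 9*π/2 + 25*π/2 + 0 + 4 + 180/7 = 208/7 + 43*π/2.
  (u')² squared terms: (-20)²·∫sin(4x)² dx = 400·π/2 = 200*π;  (-9)²·∫cos(3x)² dx = 81·π/2 = 81*π/2;  (-3)²·∫cos(x)² dx = 9·π/2 = 9*π/2.
  (u')² cross terms: 2·(-20)·(-9)·∫sin(4x)·cos(3x) dx = 360·(8/7) = 2880/7;  2·(-20)·(-3)·∫sin(4x)·cos(x) dx = 120·(8/15) = 64;  2·(-9)·(-3)·∫cos(3x)·cos(x) dx = 54·(0) = 0.
  So ∫_0^π (u')² dx = 200*π + 81*π/2 + 9*π/2 + 2880/7 + 64 + 0 = 3328/7 + 245*π.
||u||_{H^1}^2 = (208/7 + 43*π/2) + (3328/7 + 245*π) = 3536/7 + 533*π/2.


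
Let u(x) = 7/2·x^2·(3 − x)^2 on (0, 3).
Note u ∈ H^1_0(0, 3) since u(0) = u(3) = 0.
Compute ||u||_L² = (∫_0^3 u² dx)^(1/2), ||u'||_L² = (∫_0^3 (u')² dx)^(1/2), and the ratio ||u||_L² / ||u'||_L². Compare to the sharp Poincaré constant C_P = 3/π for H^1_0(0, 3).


||u||_L² / ||u'||_L² = sqrt(3)/2 < C_P = 3/π.

u(x) = 7/2·x^2·(3 − x)^2, so u'(x) = 7*x*(x - 3)*(2*x - 3).
u(x) = 7/2·x^2·(3 − x)^2 vanishes at x = 0 and x = 3, so u ∈ H^1_0(0, 3). Differentiate via the product rule and integrate the resulting polynomials term by term.
  ∫_0^3 u² dx = ∫_0^3 (49*x^8/4 - 147*x^7 + 1323*x^6/2 - 1323*x^5 + 3969*x^4/4) dx. Term by term:
    ∫_0^3 49*x^8/4 dx = 107163/4;  ∫_0^3 -147*x^7 dx = -964467/8;  ∫_0^3 1323*x^6/2 dx = 413343/2;
    ∫_0^3 -1323*x^5 dx = -321489/2;  ∫_0^3 3969*x^4/4 dx = 964467/20.
  Sum: 107163/4 − 964467/8 + 413343/2 − 321489/2 + 964467/20 = 15309/40.
  ∫_0^3 (u')² dx = ∫_0^3 (196*x^6 - 1764*x^5 + 5733*x^4 - 7938*x^3 + 3969*x^2) dx. Term by term:
    ∫_0^3 196*x^6 dx = 61236;  ∫_0^3 -1764*x^5 dx = -214326;  ∫_0^3 5733*x^4 dx = 1393119/5;
    ∫_0^3 -7938*x^3 dx = -321489/2;  ∫_0^3 3969*x^2 dx = 35721.
  Sum: 61236 − 214326 + 1393119/5 − 321489/2 + 35721 = 5103/10.
∫_0^3 u² dx = 15309/40, so ||u||_L² = 27*sqrt(210)/20.
∫_0^3 (u')² dx = 5103/10, so ||u'||_L² = 27*sqrt(70)/10.
Ratio ||u||_L² / ||u'||_L² = sqrt(3)/2.
Sharp Poincaré constant on H^1_0(0, 3) is C_P = L/π = 3/π, achieved by sin(π/3·x).
A polynomial bump cannot attain the sharp Poincaré constant (only the first sine eigenfunction does), so the ratio is strictly less than C_P, consistent with ||u||_L² ≤ C_P ||u'||_L².


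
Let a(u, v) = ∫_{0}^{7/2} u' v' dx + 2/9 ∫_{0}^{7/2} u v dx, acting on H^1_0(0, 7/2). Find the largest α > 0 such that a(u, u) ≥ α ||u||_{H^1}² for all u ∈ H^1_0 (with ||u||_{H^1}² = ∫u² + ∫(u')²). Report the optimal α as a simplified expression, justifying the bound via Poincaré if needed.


α = 2*(49 + 18*π^2)/(9*(4*π^2 + 49))

Coercivity of a(·,·) on H^1_0(0, 7/2) means a(u, u) ≥ α ||u||_{H^1}² for every u ∈ H^1_0.
The interval has length L = 7/2, and Poincaré/coercivity depend only on L. Here a(u, u) = ∫(u')² + (2/9)·∫u².
Here 0 < c = 2/9 < 1. The condition a(u,u) ≥ α||u||_{H^1}² reads (1−α)∫(u')² ≥ (α−c)∫u². Any admissible α is ≤ 1 (rapidly oscillating u have ∫u²/∫(u')² → 0), and α = 1 would force 0 ≥ (1−c)∫u², impossible since c < 1; so 1−α > 0. By the sharp Poincaré inequality on H^1_0 of an interval of length L, ∫(u')² ≥ (π/L)²∫u² with equality for the first sine mode sin(π(x−x₀)/L) (x₀ the left endpoint), so the inequality holds for all u iff (1−α)(π/L)² ≥ α − c, i.e. α ≤ ((π/L)² + c)/((π/L)² + 1) = (1 + c(L/π)²)/(1 + (L/π)²). With (π/L)² = 4*π^2/49 and c = 2/9, the largest admissible constant is α = ((π/L)² + c)/((π/L)² + 1).
Simplifying, α = 2*(49 + 18*π^2)/(9*(4*π^2 + 49)).


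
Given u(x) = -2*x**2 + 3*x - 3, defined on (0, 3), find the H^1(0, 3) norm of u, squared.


||u||_{H^1}^2 = 747/5

The H^1 norm (squared) on an interval (0, L) is
  ||u||_{H^1}^2 = ∫_0^L u(x)^2 dx + ∫_0^L u'(x)^2 dx.
Compute u'(x) = 3 - 4*x.
Then u(x)^2 = 4*x**4 - 12*x**3 + 21*x**2 - 18*x + 9 and u'(x)^2 = 16*x**2 - 24*x + 9.
Integrate each monomial from 0 to 3 using ∫_0^3 c·x^n dx = c·3^(n+1)/(n+1):
  ∫_0^3 u(x)^2 dx = ∫_0^3 (4*x^4 - 12*x^3 + 21*x^2 - 18*x + 9) dx. Term by term:
    ∫_0^3 4*x^4 dx = 972/5;  ∫_0^3 -12*x^3 dx = -243;  ∫_0^3 21*x^2 dx = 189;
    ∫_0^3 -18*x dx = -81;  ∫_0^3 9 dx = 27.
  Sum: 972/5 − 243 + 189 − 81 + 27 = 432/5.
  ∫_0^3 u'(x)^2 dx = ∫_0^3 (16*x^2 - 24*x + 9) dx. Term by term:
    ∫_0^3 16*x^2 dx = 144;  ∫_0^3 -24*x dx = -108;  ∫_0^3 9 dx = 27.
  Sum: 144 − 108 + 27 = 63.
Adding: ||u||_{H^1}^2 = 432/5 + 63 = 747/5.


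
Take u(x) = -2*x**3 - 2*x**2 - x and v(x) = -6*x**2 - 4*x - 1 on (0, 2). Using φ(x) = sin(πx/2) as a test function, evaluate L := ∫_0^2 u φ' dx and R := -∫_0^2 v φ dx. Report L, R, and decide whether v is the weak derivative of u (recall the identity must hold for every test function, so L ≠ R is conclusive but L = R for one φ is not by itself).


LHS = -192/π^3 + 68/π, RHS = -192/π^3 + 68/π. Yes, v = u' weakly.

u(x) = -2*x**3 - 2*x**2 - x, classical derivative u'(x) = -6*x**2 - 4*x - 1.
φ(x) = sin(πx/2), so φ'(x) = π*cos(π*x/2)/2.
Note φ(0) = φ(2) = 0, so the boundary term u·φ vanishes.
LHS = ∫_0^2 u(x) φ'(x) dx = ∫_0^2 (-π*x^3*cos(π*x/2) - π*x^2*cos(π*x/2) - π*x*cos(π*x/2)/2) dx. Term by term:
  ∫_0^2 -π*x^2*cos(π*x/2) dx = 16/π;  ∫_0^2 -π*x^3*cos(π*x/2) dx = -192/π^3 + 48/π;  ∫_0^2 -π*x*cos(π*x/2)/2 dx = 4/π.
Sum: 16/π + -192/π^3 + 48/π + 4/π = -192/π^3 + 68/π.
So LHS = -192/π^3 + 68/π.
∫_0^2 v(x) φ(x) dx = ∫_0^2 (-6*x^2*sin(π*x/2) - 4*x*sin(π*x/2) - sin(π*x/2)) dx. Term by term:
  ∫_0^2 -sin(π*x/2) dx = -4/π;  ∫_0^2 -6*x^2*sin(π*x/2) dx = -48/π + 192/π^3;  ∫_0^2 -4*x*sin(π*x/2) dx = -16/π.
Sum: -4/π + -48/π + 192/π^3 − 16/π = -68/π + 192/π^3.
So RHS = -∫_0^2 v(x) φ(x) dx = -192/π^3 + 68/π.
LHS = RHS, so the identity holds for this test φ.
Moreover u is smooth here and v(x) = u'(x) = -6*x**2 - 4*x - 1 pointwise, so the identity holds for every test function. Hence v is the weak derivative of u.


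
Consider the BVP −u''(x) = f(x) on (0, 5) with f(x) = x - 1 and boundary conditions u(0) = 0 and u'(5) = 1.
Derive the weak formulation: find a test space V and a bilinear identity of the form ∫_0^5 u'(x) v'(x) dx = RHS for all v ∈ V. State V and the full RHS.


V = {v ∈ H^1(0, 5) : v(0) = 0} (test functions vanish at x = 0 where u is specified); weak form: ∫_0^5 u'v' dx = ∫_0^5 (x - 1) v dx + v(5) for all v ∈ V.

Multiply both sides by a test function v and integrate from 0 to 5:
  ∫_0^5 −u''(x) v(x) dx = ∫_0^5 f(x) v(x) dx.
Integrate the LHS by parts once:
  ∫_0^5 −u'' v dx = −[u'(x) v(x)]_0^5 + ∫_0^5 u'(x) v'(x) dx.
Thus ∫_0^5 u'(x) v'(x) dx = ∫_0^5 f(x) v(x) dx + [u'(x) v(x)]_0^5.
Choose V so that boundary terms are either known or forced to vanish.
Mixed BC: u(0) = 0 (Dirichlet) and u'(5) = 1 (Neumann). Define V = {v ∈ H^1(0, 5) : v(0) = 0}. Then [u' v]_0^5 = u'(5)·v(5) − u'(0)·0 = v(5).
Weak formulation: find u (satisfying any essential BC) such that ∫_0^5 u'(x) v'(x) dx = ∫_0^5 f v dx + v(5) for all v ∈ V (Dirichlet at 0 absorbed into V; Neumann datum at x = 5 contributes the boundary term).
Substituting f(x) = x - 1, the right-hand side is ∫_0^5 (x - 1) v dx + v(5).


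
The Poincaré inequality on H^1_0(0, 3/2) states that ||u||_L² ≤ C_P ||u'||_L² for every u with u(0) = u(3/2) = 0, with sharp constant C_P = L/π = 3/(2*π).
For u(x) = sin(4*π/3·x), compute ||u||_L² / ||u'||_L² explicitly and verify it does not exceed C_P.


||u||_L² / ||u'||_L² = 3/(4*π) < C_P = 3/(2*π).

u(x) = sin(4*π/3·x), so u'(x) = 4*π*cos(4*π*x/3)/3.
Writing u(x) = A·sin(kπx/L) with A = 1 and k = 2, use ∫_0^L sin²(kπx/L) dx = L/2 and ∫_0^L cos²(kπx/L) dx = L/2.
u² = 1·sin²(4*π/3·x) and (u')² = 16*π^2/9·cos²(4*π/3·x), and each of sin², cos² integrates to L/2 = 3/4 over (0, 3/2).
∫_0^3/2 u² dx = 3/4, so ||u||_L² = sqrt(3)/2.
∫_0^3/2 (u')² dx = 4*π^2/3, so ||u'||_L² = 2*sqrt(3)*π/3.
Ratio ||u||_L² / ||u'||_L² = 3/(4*π).
Sharp Poincaré constant on H^1_0(0, 3/2) is C_P = L/π = 3/(2*π), achieved by sin(2*π/3·x).
This is the k = 2 harmonic; the ratio L/(kπ) is strictly less than C_P = L/π, consistent with the sharp inequality ||u||_L² ≤ C_P ||u'||_L².


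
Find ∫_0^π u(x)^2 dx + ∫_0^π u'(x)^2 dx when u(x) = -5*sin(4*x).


||u||_{H^1(0,π)}^2 = 425*π/2

u'(x) = -20*cos(4*x).
Expand u² and (u')² and integrate term by term on (0, π), using: for integers n ≥ 1, ∫_0^π sin²(nx) dx = ∫_0^π cos²(nx) dx = π/2; for n ≠ n', ∫_0^π sin(nx)sin(n'x) dx = ∫_0^π cos(nx)cos(n'x) dx = 0; and by product-to-sum, ∫_0^π sin(nx)cos(n'x) dx = ½∫_0^π [sin((n+n')x) + sin((n−n')x)] dx, which is 0 when n+n' is even and 2n/(n²−n'²) when n+n' is odd (it need not vanish on (0, π)).
  u² squared terms: (-5)²·∫sin(4x)² dx = 25·π/2 = 25*π/2.
  So ∫_0^π u² dx = 25*π/2.
  (u')² squared terms: (-20)²·∫cos(4x)² dx = 400·π/2 = 200*π.
  So ∫_0^π (u')² dx = 200*π.
||u||_{H^1}^2 = (25*π/2) + (200*π) = 425*π/2.


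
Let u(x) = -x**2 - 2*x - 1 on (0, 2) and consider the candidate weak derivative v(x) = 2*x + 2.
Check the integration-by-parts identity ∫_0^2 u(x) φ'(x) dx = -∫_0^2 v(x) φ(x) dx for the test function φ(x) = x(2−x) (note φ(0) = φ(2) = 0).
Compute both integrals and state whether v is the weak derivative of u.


LHS = 16/3, RHS = -16/3. No, v is not the weak derivative of u.

u(x) = -x**2 - 2*x - 1, classical derivative u'(x) = -2*x - 2.
φ(x) = x(2−x), so φ'(x) = 2 - 2*x.
Note φ(0) = φ(2) = 0, so the boundary term u·φ vanishes.
LHS = ∫_0^2 u(x) φ'(x) dx = ∫_0^2 (2*x^3 + 2*x^2 - 2*x - 2) dx. Term by term:
  ∫_0^2 2*x^3 dx = 8;  ∫_0^2 2*x^2 dx = 16/3;  ∫_0^2 -2*x dx = -4;
  ∫_0^2 -2 dx = -4.
Sum: 8 + 16/3 − 4 − 4 = 16/3.
So LHS = 16/3.
∫_0^2 v(x) φ(x) dx = ∫_0^2 (-2*x^3 + 2*x^2 + 4*x) dx. Term by term:
  ∫_0^2 -2*x^3 dx = -8;  ∫_0^2 2*x^2 dx = 16/3;  ∫_0^2 4*x dx = 8.
Sum: -8 + 16/3 + 8 = 16/3.
So RHS = -∫_0^2 v(x) φ(x) dx = -16/3.
LHS − RHS = 32/3 ≠ 0, so the identity fails.
(For a valid weak derivative the identity must hold for EVERY test function, in particular this one. The failure shows v is NOT the weak derivative of u.)
Correct weak derivative would be u'(x) = -2*x - 2.


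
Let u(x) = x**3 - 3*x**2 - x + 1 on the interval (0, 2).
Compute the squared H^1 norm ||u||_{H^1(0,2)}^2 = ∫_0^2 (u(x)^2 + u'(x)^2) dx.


||u||_{H^1}^2 = 3712/105

The H^1 norm (squared) on an interval (0, L) is
  ||u||_{H^1}^2 = ∫_0^L u(x)^2 dx + ∫_0^L u'(x)^2 dx.
Compute u'(x) = 3*x**2 - 6*x - 1.
Then u(x)^2 = x**6 - 6*x**5 + 7*x**4 + 8*x**3 - 5*x**2 - 2*x + 1 and u'(x)^2 = 9*x**4 - 36*x**3 + 30*x**2 + 12*x + 1.
Integrate each monomial from 0 to 2 using ∫_0^2 c·x^n dx = c·2^(n+1)/(n+1):
  ∫_0^2 u(x)^2 dx = ∫_0^2 (x^6 - 6*x^5 + 7*x^4 + 8*x^3 - 5*x^2 - 2*x + 1) dx. Term by term:
    ∫_0^2 x^6 dx = 128/7;  ∫_0^2 -6*x^5 dx = -64;  ∫_0^2 7*x^4 dx = 224/5;
    ∫_0^2 8*x^3 dx = 32;  ∫_0^2 -5*x^2 dx = -40/3;  ∫_0^2 -2*x dx = -4;
    ∫_0^2 1 dx = 2.
  Sum: 128/7 − 64 + 224/5 + 32 − 40/3 − 4 + 2 = 1654/105.
  ∫_0^2 u'(x)^2 dx = ∫_0^2 (9*x^4 - 36*x^3 + 30*x^2 + 12*x + 1) dx. Term by term:
    ∫_0^2 9*x^4 dx = 288/5;  ∫_0^2 -36*x^3 dx = -144;  ∫_0^2 30*x^2 dx = 80;
    ∫_0^2 12*x dx = 24;  ∫_0^2 1 dx = 2.
  Sum: 288/5 − 144 + 80 + 24 + 2 = 98/5.
Adding: ||u||_{H^1}^2 = 1654/105 + 98/5 = 3712/105.


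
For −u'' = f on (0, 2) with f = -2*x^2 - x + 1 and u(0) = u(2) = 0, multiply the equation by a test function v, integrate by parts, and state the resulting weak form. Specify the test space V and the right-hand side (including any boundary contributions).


V = H^1_0(0, 2) (so v(0) = v(2) = 0); weak form: ∫_0^2 u'v' dx = ∫_0^2 (-2*x^2 - x + 1) v dx for all v ∈ V.

Multiply both sides by a test function v and integrate from 0 to 2:
  ∫_0^2 −u''(x) v(x) dx = ∫_0^2 f(x) v(x) dx.
Integrate the LHS by parts once:
  ∫_0^2 −u'' v dx = −[u'(x) v(x)]_0^2 + ∫_0^2 u'(x) v'(x) dx.
Thus ∫_0^2 u'(x) v'(x) dx = ∫_0^2 f(x) v(x) dx + [u'(x) v(x)]_0^2.
Choose V so that boundary terms are either known or forced to vanish.
u is Dirichlet: u(0) = u(2) = 0. Let V = H^1_0(0, 2); then v(0) = v(2) = 0, and [u' v]_0^2 = 0.
Weak formulation: find u (satisfying any essential BC) such that ∫_0^2 u'(x) v'(x) dx = ∫_0^2 f v dx for all v ∈ V.
Substituting f(x) = -2*x^2 - x + 1, the right-hand side is ∫_0^2 (-2*x^2 - x + 1) v dx.


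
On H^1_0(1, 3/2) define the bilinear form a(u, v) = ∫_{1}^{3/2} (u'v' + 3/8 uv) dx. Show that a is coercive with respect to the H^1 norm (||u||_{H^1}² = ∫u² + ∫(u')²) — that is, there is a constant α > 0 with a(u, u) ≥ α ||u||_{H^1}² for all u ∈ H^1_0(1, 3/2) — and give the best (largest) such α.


α = (3 + 32*π^2)/(8*(1 + 4*π^2))

Coercivity of a(·,·) on H^1_0(1, 3/2) means a(u, u) ≥ α ||u||_{H^1}² for every u ∈ H^1_0.
The interval has length L = 1/2, and Poincaré/coercivity depend only on L. Here a(u, u) = ∫(u')² + (3/8)·∫u².
Here 0 < c = 3/8 < 1. The condition a(u,u) ≥ α||u||_{H^1}² reads (1−α)∫(u')² ≥ (α−c)∫u². Any admissible α is ≤ 1 (rapidly oscillating u have ∫u²/∫(u')² → 0), and α = 1 would force 0 ≥ (1−c)∫u², impossible since c < 1; so 1−α > 0. By the sharp Poincaré inequality on H^1_0 of an interval of length L, ∫(u')² ≥ (π/L)²∫u² with equality for the first sine mode sin(π(x−x₀)/L) (x₀ the left endpoint), so the inequality holds for all u iff (1−α)(π/L)² ≥ α − c, i.e. α ≤ ((π/L)² + c)/((π/L)² + 1) = (1 + c(L/π)²)/(1 + (L/π)²). With (π/L)² = 4*π^2 and c = 3/8, the largest admissible constant is α = ((π/L)² + c)/((π/L)² + 1).
Simplifying, α = (3 + 32*π^2)/(8*(1 + 4*π^2)).


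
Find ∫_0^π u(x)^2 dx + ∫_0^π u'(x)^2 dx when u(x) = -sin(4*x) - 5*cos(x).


||u||_{H^1(0,π)}^2 = 32/3 + 67*π/2

u'(x) = 5*sin(x) - 4*cos(4*x).
Expand u² and (u')² and integrate term by term on (0, π), using: for integers n ≥ 1, ∫_0^π sin²(nx) dx = ∫_0^π cos²(nx) dx = π/2; for n ≠ n', ∫_0^π sin(nx)sin(n'x) dx = ∫_0^π cos(nx)cos(n'x) dx = 0; and by product-to-sum, ∫_0^π sin(nx)cos(n'x) dx = ½∫_0^π [sin((n+n')x) + sin((n−n')x)] dx, which is 0 when n+n' is even and 2n/(n²−n'²) when n+n' is odd (it need not vanish on (0, π)).
  u² squared terms: (-1)²·∫sin(4x)² dx = 1·π/2 = π/2;  (-5)²·∫cos(x)² dx = 25·π/2 = 25*π/2.
  u² cross terms: 2·(-1)·(-5)·∫sin(4x)·cos(x) dx = 10·(8/15) = 16/3.
  So ∫_0^π u² dx = π/2 + 25*π/2 + 16/3 = 16/3 + 13*π.
  (u')² squared terms: (-4)²·∫cos(4x)² dx = 16·π/2 = 8*π;  (5)²·∫sin(x)² dx = 25·π/2 = 25*π/2.
  (u')² cross terms: 2·(-4)·(5)·∫cos(4x)·sin(x) dx = -40·(-2/15) = 16/3.
  So ∫_0^π (u')² dx = 8*π + 25*π/2 + 16/3 = 16/3 + 41*π/2.
||u||_{H^1}^2 = (16/3 + 13*π) + (16/3 + 41*π/2) = 32/3 + 67*π/2.


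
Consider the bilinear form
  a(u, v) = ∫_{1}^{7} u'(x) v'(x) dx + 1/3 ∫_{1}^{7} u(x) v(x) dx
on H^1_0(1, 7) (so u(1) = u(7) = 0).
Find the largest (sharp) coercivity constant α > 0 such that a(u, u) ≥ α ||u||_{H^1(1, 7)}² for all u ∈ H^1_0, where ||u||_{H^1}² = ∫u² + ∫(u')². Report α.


α = (π^2 + 12)/(π^2 + 36)

Coercivity of a(·,·) on H^1_0(1, 7) means a(u, u) ≥ α ||u||_{H^1}² for every u ∈ H^1_0.
The interval has length L = 6, and Poincaré/coercivity depend only on L. Here a(u, u) = ∫(u')² + (1/3)·∫u².
Here 0 < c = 1/3 < 1. The condition a(u,u) ≥ α||u||_{H^1}² reads (1−α)∫(u')² ≥ (α−c)∫u². Any admissible α is ≤ 1 (rapidly oscillating u have ∫u²/∫(u')² → 0), and α = 1 would force 0 ≥ (1−c)∫u², impossible since c < 1; so 1−α > 0. By the sharp Poincaré inequality on H^1_0 of an interval of length L, ∫(u')² ≥ (π/L)²∫u² with equality for the first sine mode sin(π(x−x₀)/L) (x₀ the left endpoint), so the inequality holds for all u iff (1−α)(π/L)² ≥ α − c, i.e. α ≤ ((π/L)² + c)/((π/L)² + 1) = (1 + c(L/π)²)/(1 + (L/π)²). With (π/L)² = π^2/36 and c = 1/3, the largest admissible constant is α = ((π/L)² + c)/((π/L)² + 1).
Simplifying, α = (π^2 + 12)/(π^2 + 36).


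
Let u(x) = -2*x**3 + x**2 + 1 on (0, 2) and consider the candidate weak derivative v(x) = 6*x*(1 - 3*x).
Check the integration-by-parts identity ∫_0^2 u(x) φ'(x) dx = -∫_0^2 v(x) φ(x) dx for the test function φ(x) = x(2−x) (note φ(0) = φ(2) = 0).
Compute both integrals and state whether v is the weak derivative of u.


LHS = 104/15, RHS = 104/5. No, v is not the weak derivative of u.

u(x) = -2*x**3 + x**2 + 1, classical derivative u'(x) = -6*x**2 + 2*x.
φ(x) = x(2−x), so φ'(x) = 2 - 2*x.
Note φ(0) = φ(2) = 0, so the boundary term u·φ vanishes.
LHS = ∫_0^2 u(x) φ'(x) dx = ∫_0^2 (4*x^4 - 6*x^3 + 2*x^2 - 2*x + 2) dx. Term by term:
  ∫_0^2 4*x^4 dx = 128/5;  ∫_0^2 -6*x^3 dx = -24;  ∫_0^2 2*x^2 dx = 16/3;
  ∫_0^2 -2*x dx = -4;  ∫_0^2 2 dx = 4.
Sum: 128/5 − 24 + 16/3 − 4 + 4 = 104/15.
So LHS = 104/15.
∫_0^2 v(x) φ(x) dx = ∫_0^2 (18*x^4 - 42*x^3 + 12*x^2) dx. Term by term:
  ∫_0^2 18*x^4 dx = 576/5;  ∫_0^2 -42*x^3 dx = -168;  ∫_0^2 12*x^2 dx = 32.
Sum: 576/5 − 168 + 32 = -104/5.
So RHS = -∫_0^2 v(x) φ(x) dx = 104/5.
LHS − RHS = -208/15 ≠ 0, so the identity fails.
(For a valid weak derivative the identity must hold for EVERY test function, in particular this one. The failure shows v is NOT the weak derivative of u.)
Correct weak derivative would be u'(x) = -6*x**2 + 2*x.


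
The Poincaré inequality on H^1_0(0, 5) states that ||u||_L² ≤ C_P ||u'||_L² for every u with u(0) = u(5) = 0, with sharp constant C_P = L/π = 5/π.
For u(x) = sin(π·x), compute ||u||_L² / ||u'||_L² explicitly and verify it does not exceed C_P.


||u||_L² / ||u'||_L² = 1/π < C_P = 5/π.

u(x) = sin(π·x), so u'(x) = π*cos(π*x).
Writing u(x) = A·sin(kπx/L) with A = 1 and k = 5, use ∫_0^L sin²(kπx/L) dx = L/2 and ∫_0^L cos²(kπx/L) dx = L/2.
u² = 1·sin²(π·x) and (u')² = π^2·cos²(π·x), and each of sin², cos² integrates to L/2 = 5/2 over (0, 5).
∫_0^5 u² dx = 5/2, so ||u||_L² = sqrt(10)/2.
∫_0^5 (u')² dx = 5*π^2/2, so ||u'||_L² = sqrt(10)*π/2.
Ratio ||u||_L² / ||u'||_L² = 1/π.
Sharp Poincaré constant on H^1_0(0, 5) is C_P = L/π = 5/π, achieved by sin(π/5·x).
This is the k = 5 harmonic; the ratio L/(kπ) is strictly less than C_P = L/π, consistent with the sharp inequality ||u||_L² ≤ C_P ||u'||_L².
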